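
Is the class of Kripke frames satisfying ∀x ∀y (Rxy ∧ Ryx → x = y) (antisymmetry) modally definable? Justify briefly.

Not modally definable

If a class were modally definable it would be closed under surjective bounded morphisms (Goldblatt–Thomason).
The 4-cycle (worlds w0,w1,w2,w3 with w0→w1→w2→w3→w0) is antisymmetric. Sending even-indexed worlds to • and odd-indexed worlds to ∘ is a surjective bounded morphism onto the two-world frame with •↔∘, which is not antisymmetric.
Hence antisymmetry is not modally definable.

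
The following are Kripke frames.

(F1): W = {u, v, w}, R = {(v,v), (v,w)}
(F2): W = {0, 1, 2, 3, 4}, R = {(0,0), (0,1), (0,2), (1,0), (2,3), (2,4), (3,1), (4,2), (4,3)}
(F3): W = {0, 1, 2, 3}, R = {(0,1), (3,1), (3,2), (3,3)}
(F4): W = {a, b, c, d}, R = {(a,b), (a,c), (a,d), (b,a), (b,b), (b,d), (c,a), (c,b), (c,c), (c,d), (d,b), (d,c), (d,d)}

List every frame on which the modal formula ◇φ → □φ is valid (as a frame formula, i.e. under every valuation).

Frame correspondent (Sahlqvist): ∀x ∀y ∀z (Rxy ∧ Rxz → y = z) — i.e. partial functionality.
(F1): fails — v sees both v and w.
(F2): fails — 0 sees both 0 and 1.
(F3): fails — 3 sees both 1 and 2.
(F4): fails — a sees both b and c.

none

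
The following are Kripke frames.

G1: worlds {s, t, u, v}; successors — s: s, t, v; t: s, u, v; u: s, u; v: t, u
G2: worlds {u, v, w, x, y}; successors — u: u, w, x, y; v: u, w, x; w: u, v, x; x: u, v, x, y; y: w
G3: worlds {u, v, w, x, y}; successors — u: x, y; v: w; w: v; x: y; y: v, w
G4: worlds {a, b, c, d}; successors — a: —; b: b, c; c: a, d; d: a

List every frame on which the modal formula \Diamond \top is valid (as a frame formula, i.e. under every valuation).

Frame correspondent (Sahlqvist): \forall x \exists y Rxy — i.e. seriality.
G1: condition met.
G2: condition met.
G3: condition met.
G4: fails — world a has no successor.
Valid on: G1, G2, G3.

G1, G2, G3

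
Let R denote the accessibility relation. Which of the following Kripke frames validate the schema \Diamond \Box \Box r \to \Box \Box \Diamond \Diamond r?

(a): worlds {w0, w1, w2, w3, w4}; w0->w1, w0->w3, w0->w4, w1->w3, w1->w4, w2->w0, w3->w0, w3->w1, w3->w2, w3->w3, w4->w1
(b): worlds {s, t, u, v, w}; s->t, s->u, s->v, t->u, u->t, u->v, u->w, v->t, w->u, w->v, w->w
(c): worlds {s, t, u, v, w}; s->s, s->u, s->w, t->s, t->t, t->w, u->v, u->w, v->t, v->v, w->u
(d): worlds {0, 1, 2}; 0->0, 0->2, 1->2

Frame correspondent (Sahlqvist): \forall x \forall y \forall z ((xRy \wedge x R^2 z) \to \exists w (y R^2 w \wedge z R^2 w)) — i.e. a generalized confluence (Geach) condition.
(a): ✓.
(b): fails — sRt, sR²v but no w* with tR²w* and vR²w*.
(c): ✓.
(d): fails — 0R0, 0R²2 but no w with 0R²w and 2R²w.

(a), (c)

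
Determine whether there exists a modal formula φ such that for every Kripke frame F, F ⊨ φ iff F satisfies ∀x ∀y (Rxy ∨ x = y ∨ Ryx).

No — not modally definable

Any modally definable frame class is closed under disjoint unions.
Take 2 disjoint single-world reflexive frames: each is trivially connected, but their disjoint union has 2 worlds with no edge between distinct components, so it is not connected.
Hence connectedness of R is not modally definable.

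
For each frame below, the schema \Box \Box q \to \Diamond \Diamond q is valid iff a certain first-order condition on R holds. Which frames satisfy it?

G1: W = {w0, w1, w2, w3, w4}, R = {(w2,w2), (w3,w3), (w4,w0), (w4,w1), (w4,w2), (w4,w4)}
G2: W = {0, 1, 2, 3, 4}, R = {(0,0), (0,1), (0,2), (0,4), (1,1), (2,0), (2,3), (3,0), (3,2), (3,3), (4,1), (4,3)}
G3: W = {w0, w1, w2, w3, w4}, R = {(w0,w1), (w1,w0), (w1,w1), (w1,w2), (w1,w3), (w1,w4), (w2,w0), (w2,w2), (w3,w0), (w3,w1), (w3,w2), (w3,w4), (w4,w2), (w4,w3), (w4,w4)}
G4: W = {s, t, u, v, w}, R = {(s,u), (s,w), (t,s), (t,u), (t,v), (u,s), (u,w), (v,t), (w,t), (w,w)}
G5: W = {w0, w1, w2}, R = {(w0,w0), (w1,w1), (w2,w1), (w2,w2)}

The schema corresponds to a generalized confluence (Geach) condition: \forall x \exists w (x R^2 w \wedge x R^2 w).
G1: fails — at w0 but no w with w0R²w and w0R²w.
G2: holds.
G3: holds.
G4: holds.
G5: holds.

G2, G3, G4, G5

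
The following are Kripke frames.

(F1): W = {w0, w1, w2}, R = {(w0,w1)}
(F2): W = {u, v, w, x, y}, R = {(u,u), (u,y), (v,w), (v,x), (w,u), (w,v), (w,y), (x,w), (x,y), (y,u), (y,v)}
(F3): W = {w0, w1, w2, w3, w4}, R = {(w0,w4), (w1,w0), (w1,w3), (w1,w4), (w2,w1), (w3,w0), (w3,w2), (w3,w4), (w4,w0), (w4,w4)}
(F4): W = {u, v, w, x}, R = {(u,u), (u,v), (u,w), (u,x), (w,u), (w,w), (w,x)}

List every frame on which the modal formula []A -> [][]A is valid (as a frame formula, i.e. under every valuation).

The schema corresponds to transitivity: forall x forall y forall z (Rxy & Ryz -> Rxz).
(F1): condition met.
(F2): fails — Rxw and Rwu but not Rxu.
(F3): fails — Rw0w4 and Rw4w0 but not Rw0w0.
(F4): fails — Rwu and Ruv but not Rwv.
Valid on: (F1).

(F1)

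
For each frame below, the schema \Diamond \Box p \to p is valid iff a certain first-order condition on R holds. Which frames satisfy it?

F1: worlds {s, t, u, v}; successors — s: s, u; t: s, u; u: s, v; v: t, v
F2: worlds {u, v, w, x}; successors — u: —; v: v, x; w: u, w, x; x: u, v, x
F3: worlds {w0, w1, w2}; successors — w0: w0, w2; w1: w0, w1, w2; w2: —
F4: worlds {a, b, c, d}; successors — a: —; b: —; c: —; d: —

The schema corresponds to symmetry: \forall x \forall y (Rxy \to Ryx).
F1: fails — Ruv but not Rvu.
F2: fails — Rwu but not Ruw.
F3: fails — Rw1w2 but not Rw2w1.
F4: holds.

F4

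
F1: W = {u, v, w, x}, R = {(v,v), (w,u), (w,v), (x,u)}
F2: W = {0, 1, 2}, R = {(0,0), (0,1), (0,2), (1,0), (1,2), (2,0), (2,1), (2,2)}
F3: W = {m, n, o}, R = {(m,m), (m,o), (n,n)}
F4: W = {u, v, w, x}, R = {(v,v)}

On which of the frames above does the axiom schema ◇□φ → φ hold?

F2, F4

Frame correspondent (Sahlqvist): ∀x ∀y (Rxy → Ryx) — i.e. symmetry.
F1: fails — Rwu but not Ruw.
F2: ✓.
F3: fails — Rmo but not Rom.
F4: ✓.
Valid on: F2, F4.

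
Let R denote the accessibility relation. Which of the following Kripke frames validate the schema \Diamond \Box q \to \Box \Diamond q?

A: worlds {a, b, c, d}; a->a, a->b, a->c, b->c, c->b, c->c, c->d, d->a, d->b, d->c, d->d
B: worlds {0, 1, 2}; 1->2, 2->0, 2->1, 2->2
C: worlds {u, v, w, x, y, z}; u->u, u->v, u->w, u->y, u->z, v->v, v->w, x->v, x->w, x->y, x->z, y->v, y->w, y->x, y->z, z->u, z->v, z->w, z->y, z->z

The schema corresponds to convergence: \forall x \forall y \forall z (Rxy \wedge Rxz \to \exists w (Ryw \wedge Rzw)).
A: satisfies the condition.
B: fails — R22 and R20 but 2 and 0 have no common successor.
C: fails — Ruv and Ruw but v and w have no common successor.
Valid on: A.

A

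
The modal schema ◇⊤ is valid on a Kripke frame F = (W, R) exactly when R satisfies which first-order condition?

◇⊤ holds at w iff w has a successor, so frame-validity of ◇⊤ is exactly seriality. Equivalently via □q → ◇q:
Suppose □q→◇q is valid. At any x set V(q)=W. Then □q at x, so ◇q at x, so x has a successor.

seriality: ∀x ∃y Rxy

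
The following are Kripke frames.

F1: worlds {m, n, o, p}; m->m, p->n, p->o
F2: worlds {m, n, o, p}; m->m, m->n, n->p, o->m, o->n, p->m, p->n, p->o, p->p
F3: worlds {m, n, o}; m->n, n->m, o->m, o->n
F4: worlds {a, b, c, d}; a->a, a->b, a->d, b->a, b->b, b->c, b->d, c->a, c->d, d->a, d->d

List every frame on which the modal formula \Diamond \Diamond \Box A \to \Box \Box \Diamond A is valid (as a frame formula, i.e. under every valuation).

This is the axiom for a generalized confluence (Geach) condition; its first-order frame correspondent is \forall x \forall y \forall z ((x R^2 y \wedge x R^2 z) \to \exists w (yRw \wedge zRw)).
F1: ✓.
F2: fails — mR²m, mR²n but no w with mRw and nRw.
F3: fails — oR²m, oR²n but no w with mRw and nRw.
F4: ✓.

F1, F4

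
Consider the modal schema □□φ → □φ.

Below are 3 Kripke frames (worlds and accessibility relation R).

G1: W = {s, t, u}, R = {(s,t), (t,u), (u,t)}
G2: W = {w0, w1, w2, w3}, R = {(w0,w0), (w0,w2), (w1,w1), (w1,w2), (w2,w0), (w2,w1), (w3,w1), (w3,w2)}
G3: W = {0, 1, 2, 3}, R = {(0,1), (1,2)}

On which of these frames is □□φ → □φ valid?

G2

This is the axiom for density; its first-order frame correspondent is ∀x ∀y (Rxy → ∃z (Rxz ∧ Rzy)).
G1: fails — Rtu but no z with Rtz and Rzu.
G2: condition met.
G3: fails — R12 but no z with R1z and Rz2.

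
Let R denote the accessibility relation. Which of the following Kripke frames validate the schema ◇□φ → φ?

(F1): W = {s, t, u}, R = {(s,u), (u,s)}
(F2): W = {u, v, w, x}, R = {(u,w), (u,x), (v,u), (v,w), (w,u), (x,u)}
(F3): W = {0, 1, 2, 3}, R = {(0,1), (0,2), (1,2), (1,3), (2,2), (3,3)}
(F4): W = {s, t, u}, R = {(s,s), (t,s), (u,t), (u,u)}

The schema corresponds to symmetry: ∀x ∀y (Rxy → Ryx).
(F1): condition met.
(F2): fails — Rvw but not Rwv.
(F3): fails — R02 but not R20.
(F4): fails — Rts but not Rst.
Valid on: (F1).

(F1)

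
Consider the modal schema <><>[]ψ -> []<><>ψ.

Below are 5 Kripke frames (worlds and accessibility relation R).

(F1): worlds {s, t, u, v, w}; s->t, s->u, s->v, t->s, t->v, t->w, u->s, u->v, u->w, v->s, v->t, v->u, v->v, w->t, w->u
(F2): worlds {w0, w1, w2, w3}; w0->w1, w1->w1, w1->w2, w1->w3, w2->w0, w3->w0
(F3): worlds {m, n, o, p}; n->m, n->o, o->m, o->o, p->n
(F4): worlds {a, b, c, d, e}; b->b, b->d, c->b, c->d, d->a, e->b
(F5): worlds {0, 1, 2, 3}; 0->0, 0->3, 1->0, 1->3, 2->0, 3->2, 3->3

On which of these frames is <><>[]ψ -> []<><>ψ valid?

(F1), (F5)

Frame correspondent (Sahlqvist): forall x forall y forall z ((x R^2 y & xRz) -> exists w (yRw & z R^2 w)) — i.e. a generalized confluence (Geach) condition.
(F1): satisfies the condition.
(F2): fails — w1R²w2, w1Rw2 but no w with w2Rw and w2R²w.
(F3): fails — nR²m, nRm but no w with mRw and mR²w.
(F4): fails — bR²a, bRb but no w with aRw and bR²w.
(F5): satisfies the condition.
Valid on: (F1), (F5).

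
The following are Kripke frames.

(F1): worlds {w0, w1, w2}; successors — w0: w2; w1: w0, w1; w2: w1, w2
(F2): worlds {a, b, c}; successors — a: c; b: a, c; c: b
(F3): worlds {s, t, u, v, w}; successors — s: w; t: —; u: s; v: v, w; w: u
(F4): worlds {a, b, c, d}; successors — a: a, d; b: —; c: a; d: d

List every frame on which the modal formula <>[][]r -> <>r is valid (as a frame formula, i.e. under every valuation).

(F1), (F4)

This is the axiom for a generalized confluence (Geach) condition; its first-order frame correspondent is forall x forall y (xRy -> exists w (y R^2 w & xRw)).
(F1): ✓.
(F2): fails — bRa but no w with aR²w and bRw.
(F3): fails — sRw but no w* with wR²w* and sRw*.
(F4): ✓.
Valid on: (F1), (F4).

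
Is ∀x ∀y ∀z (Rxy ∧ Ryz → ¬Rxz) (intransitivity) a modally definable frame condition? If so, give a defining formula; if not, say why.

No

Any modally definable frame class is closed under surjective bounded morphisms.
The 5-cycle (worlds 0,1,2,3,4 with 0→1→2→3→4→0) is intransitive. Mapping every world to a single reflexive point • is a surjective bounded morphism; the reflexive point is not intransitive (R••∧R•• but R••).
So the class is not modally definable.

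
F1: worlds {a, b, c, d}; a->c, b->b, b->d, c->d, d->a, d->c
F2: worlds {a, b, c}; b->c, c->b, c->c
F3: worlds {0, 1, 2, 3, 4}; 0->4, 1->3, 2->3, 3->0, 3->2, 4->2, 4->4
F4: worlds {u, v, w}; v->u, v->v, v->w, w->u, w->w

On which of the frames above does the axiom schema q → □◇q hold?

The schema corresponds to symmetry: ∀x ∀y (Rxy → Ryx).
F1: fails — Rac but not Rca.
F2: satisfies the condition.
F3: fails — R04 but not R40.
F4: fails — Rwu but not Ruw.

F2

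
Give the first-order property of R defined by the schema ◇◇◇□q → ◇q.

∀x ∀y (xR³y → ∃w (yRw ∧ xRw))

This is a Sahlqvist (Geach-type) schema ◇^3□^1q → □^0◇^1q.
Minimal-valuation argument: fix x; take any y with xR^3y and any z with xR^0z. Set V(q) to the set of worlds R-reachable from y in exactly 1 step. Then □^1q holds at y, so the antecedent holds at x; validity forces ◇^1q at z, giving a w with zR^1w and yR^1w.
First-order correspondent: ∀x ∀y (xR³y → ∃w (yRw ∧ xRw)).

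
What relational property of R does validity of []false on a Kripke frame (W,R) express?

emptiness of R: forall x forall y ~Rxy

□⊥ is valid iff no world has any successor (otherwise □⊥ fails at any world with one).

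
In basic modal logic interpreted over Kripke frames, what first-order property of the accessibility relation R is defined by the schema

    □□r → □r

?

Suppose □□r→□r is valid. Take Rxy and set V(r)={w : xR²w}. Then □□r at x, so □r at x, so r at y, i.e. ∃z(Rxz∧Rzy).

density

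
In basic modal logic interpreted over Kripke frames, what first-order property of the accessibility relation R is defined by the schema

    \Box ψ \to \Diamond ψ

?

Seriality

Suppose □ψ→◇ψ is valid. At any x set V(ψ)=W. Then □ψ at x, so ◇ψ at x, so x has a successor.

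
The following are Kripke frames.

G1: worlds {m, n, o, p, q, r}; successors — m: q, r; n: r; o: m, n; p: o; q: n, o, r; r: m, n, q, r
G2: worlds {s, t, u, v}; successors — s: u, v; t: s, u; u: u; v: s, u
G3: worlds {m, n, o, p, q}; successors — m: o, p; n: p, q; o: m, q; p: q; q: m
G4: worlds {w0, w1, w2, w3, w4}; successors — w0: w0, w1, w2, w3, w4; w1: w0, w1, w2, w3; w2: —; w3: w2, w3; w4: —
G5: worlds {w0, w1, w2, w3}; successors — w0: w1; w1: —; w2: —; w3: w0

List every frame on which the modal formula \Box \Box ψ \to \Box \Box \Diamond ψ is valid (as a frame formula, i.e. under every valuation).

This is the axiom for a generalized confluence (Geach) condition; its first-order frame correspondent is \forall x \forall z (x R^2 z \to \exists w (x R^2 w \wedge zRw)).
G1: fails — pR²m but no w with pR²w and mRw.
G2: holds.
G3: fails — mR²m but no w with mR²w and mRw.
G4: fails — w0R²w2 but no w with w0R²w and w2Rw.
G5: fails — w3R²w1 but no w with w3R²w and w1Rw.
Valid on: G2.

G2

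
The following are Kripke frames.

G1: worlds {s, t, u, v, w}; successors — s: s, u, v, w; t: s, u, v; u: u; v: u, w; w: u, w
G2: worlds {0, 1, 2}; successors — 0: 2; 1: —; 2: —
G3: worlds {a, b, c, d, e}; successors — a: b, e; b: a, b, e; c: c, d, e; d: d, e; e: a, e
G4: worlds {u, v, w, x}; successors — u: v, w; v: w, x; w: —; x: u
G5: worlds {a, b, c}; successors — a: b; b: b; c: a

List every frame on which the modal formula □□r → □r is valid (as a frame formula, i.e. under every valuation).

This is the axiom for density; its first-order frame correspondent is ∀x ∀y (Rxy → ∃z (Rxz ∧ Rzy)).
G1: ✓.
G2: fails — R02 but no z with R0z and Rz2.
G3: ✓.
G4: fails — Ruv but no z with Ruz and Rzv.
G5: fails — Rca but no z with Rcz and Rza.
Valid on: G1, G3.

G1, G3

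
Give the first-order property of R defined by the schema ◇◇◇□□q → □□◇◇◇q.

∀x ∀y ∀z ((xR³y ∧ xR²z) → ∃w (yR²w ∧ zR³w))

This is a Sahlqvist (Geach-type) schema ◇^3□^2q → □^2◇^3q.
Minimal-valuation argument: fix x; take any y with xR^3y and any z with xR^2z. Set V(q) to the set of worlds R-reachable from y in exactly 2 steps. Then □^2q holds at y, so the antecedent holds at x; validity forces ◇^3q at z, giving a w with zR^3w and yR^2w.
First-order correspondent: ∀x ∀y ∀z ((xR³y ∧ xR²z) → ∃w (yR²w ∧ zR³w)).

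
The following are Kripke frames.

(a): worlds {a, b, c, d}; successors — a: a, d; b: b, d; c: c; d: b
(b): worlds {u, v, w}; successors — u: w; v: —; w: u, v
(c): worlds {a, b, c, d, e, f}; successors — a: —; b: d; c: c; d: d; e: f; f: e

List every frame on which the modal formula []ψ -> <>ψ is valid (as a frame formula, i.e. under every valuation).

Frame correspondent (Sahlqvist): forall x exists y Rxy — i.e. seriality.
(a): satisfies the condition.
(b): fails — world v has no successor.
(c): fails — world a has no successor.

(a)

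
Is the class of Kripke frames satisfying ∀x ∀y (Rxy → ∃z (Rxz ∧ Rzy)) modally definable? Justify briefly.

Yes — defined by □□r → □r

The condition is density. A defining modal formula is □□r → □r.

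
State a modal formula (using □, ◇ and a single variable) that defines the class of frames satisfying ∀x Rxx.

□ψ → ψ

This is reflexivity; the standard corresponding axiom is T: □ψ → ψ.
Suppose □ψ→ψ is valid. At any x set V(ψ)={w : Rxw}. Then □ψ holds at x, so ψ holds at x, i.e. Rxx.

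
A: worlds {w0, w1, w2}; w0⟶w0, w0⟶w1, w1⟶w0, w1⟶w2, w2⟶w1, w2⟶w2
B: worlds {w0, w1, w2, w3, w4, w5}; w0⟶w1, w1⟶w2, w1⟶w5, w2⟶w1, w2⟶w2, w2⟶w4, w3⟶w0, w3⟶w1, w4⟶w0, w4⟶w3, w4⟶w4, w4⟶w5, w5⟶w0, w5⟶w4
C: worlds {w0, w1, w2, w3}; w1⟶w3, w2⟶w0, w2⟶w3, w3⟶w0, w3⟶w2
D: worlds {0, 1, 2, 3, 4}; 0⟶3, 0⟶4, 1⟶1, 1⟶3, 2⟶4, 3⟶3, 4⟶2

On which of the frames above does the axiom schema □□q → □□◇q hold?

A

The schema corresponds to a generalized confluence (Geach) condition: ∀x ∀z (xR²z → ∃w (xR²w ∧ zRw)).
A: satisfies the condition.
B: fails — w0R²w5 but no w with w0R²w and w5Rw.
C: fails — w1R²w0 but no w with w1R²w and w0Rw.
D: fails — 0R²2 but no w with 0R²w and 2Rw.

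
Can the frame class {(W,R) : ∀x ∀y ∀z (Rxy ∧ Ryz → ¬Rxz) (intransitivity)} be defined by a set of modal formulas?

Any modally definable frame class is closed under surjective bounded morphisms.
The 5-cycle (worlds w0,w1,w2,w3,w4 with w0→w1→w2→w3→w4→w0) is intransitive. Mapping every world to a single reflexive point • is a surjective bounded morphism; the reflexive point is not intransitive (R••∧R•• but R••).
So the class is not modally definable.

Not modally definable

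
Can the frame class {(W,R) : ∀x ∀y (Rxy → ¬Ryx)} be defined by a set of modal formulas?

If a class were modally definable it would be closed under surjective bounded morphisms (Goldblatt–Thomason).
The 4-cycle (worlds w0,w1,w2,w3 with w0→w1→w2→w3→w0) is asymmetric. Mapping every world to a single reflexive point • is a surjective bounded morphism, and the reflexive point is not asymmetric (R•• but asymmetry requires ¬R••).
So the class is not modally definable.

No — not modally definable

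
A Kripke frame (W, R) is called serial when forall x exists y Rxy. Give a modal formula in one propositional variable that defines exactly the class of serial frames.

A defining formula is □p → ◇p (the D axiom).
Suppose □p→◇p is valid. At any x set V(p)=W. Then □p at x, so ◇p at x, so x has a successor.

□p → ◇p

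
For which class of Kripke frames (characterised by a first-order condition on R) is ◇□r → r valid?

This is a form of the B axiom.
Its frame correspondent is symmetry — ∀x ∀y (Rxy → Ryx).

symmetry: ∀x ∀y (Rxy → Ryx)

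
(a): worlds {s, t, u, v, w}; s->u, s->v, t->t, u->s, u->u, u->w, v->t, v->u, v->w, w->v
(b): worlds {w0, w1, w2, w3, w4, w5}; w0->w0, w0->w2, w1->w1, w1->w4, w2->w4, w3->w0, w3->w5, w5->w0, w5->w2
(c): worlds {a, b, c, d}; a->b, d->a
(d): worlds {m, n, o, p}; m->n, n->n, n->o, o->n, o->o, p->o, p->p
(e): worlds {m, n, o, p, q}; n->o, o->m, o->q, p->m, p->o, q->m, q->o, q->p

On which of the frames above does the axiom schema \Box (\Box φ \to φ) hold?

(d)

Frame correspondent (Sahlqvist): \forall x \forall y (Rxy \to Ryy) — i.e. shift-reflexivity.
(a): fails — Ruw but not Rww.
(b): fails — Rw2w4 but not Rw4w4.
(c): fails — Rab but not Rbb.
(d): holds.
(e): fails — Rom but not Rmm.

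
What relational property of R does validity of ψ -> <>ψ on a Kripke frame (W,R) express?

This is frame-equivalent to □ψ → ψ (substitute ¬ψ for ψ and contrapose).
Suppose □ψ→ψ is valid. At any x set V(ψ)={w : Rxw}. Then □ψ holds at x, so ψ holds at x, i.e. Rxx.

reflexivity: forall x Rxx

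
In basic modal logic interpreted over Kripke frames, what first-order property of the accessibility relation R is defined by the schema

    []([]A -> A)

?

Suppose □(□A→A) is valid. Take Rxy and set V(A)={w : Ryw}. Then at y, □A holds; since □(□A→A) at x, □A→A at y, so A at y, i.e. Ryy.

shift-reflexivity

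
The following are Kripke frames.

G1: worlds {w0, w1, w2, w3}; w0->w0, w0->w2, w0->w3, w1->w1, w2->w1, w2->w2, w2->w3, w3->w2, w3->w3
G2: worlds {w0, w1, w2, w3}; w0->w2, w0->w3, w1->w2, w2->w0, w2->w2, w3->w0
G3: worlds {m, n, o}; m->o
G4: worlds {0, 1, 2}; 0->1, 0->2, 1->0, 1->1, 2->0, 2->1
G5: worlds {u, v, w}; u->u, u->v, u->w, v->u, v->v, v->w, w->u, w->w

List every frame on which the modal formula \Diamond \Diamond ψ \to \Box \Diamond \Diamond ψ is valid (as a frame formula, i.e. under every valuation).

The schema corresponds to a generalized confluence (Geach) condition: \forall x \forall y \forall z ((x R^2 y \wedge xRz) \to \exists w (y = w \wedge z R^2 w)).
G1: fails — w0R²w0, w0Rw2 but no w with w0=w and w2R²w.
G2: fails — w0R²w0, w0Rw3 but no w with w0=w and w3R²w.
G3: satisfies the condition.
G4: fails — 1R²2, 1R0 but no w with 2=w and 0R²w.
G5: satisfies the condition.
Valid on: G3, G5.

G3, G5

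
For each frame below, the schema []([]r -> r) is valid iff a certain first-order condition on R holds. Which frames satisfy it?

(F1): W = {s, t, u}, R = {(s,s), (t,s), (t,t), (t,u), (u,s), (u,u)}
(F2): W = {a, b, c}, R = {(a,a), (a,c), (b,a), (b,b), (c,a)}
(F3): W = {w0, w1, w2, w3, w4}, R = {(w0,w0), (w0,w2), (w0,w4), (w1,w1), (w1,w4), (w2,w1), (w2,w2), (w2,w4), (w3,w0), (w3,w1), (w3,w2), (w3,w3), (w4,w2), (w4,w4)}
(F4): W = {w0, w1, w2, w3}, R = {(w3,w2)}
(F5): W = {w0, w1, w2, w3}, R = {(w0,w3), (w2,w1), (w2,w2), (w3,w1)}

This is the axiom for shift-reflexivity; its first-order frame correspondent is forall x forall y (Rxy -> Ryy).
(F1): ✓.
(F2): fails — Rac but not Rcc.
(F3): ✓.
(F4): fails — Rw3w2 but not Rw2w2.
(F5): fails — Rw3w1 but not Rw1w1.
Valid on: (F1), (F3).

(F1), (F3)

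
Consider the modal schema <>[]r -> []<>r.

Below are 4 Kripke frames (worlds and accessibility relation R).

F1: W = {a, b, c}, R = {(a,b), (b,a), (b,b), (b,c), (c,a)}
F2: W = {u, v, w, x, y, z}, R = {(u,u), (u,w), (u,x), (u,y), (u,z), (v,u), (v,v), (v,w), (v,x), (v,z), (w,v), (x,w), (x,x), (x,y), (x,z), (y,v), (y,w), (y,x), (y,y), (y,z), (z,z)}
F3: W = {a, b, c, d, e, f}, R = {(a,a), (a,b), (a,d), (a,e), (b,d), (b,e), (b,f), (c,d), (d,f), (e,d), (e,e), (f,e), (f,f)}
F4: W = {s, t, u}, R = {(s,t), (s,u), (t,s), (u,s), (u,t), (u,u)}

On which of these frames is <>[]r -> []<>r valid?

none

The schema corresponds to convergence: forall x forall y forall z (Rxy & Rxz -> exists w (Ryw & Rzw)).
F1: fails — Rbc and Rba but c and a have no common successor.
F2: fails — Ruu and Ruw but u and w have no common successor.
F3: fails — Rae and Rad but e and d have no common successor.
F4: fails — Rut and Rus but t and s have no common successor.
Valid on no frame.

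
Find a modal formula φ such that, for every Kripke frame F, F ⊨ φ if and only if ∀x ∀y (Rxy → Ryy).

This is shift-reflexivity; the standard corresponding axiom is T□: □(□s → s).
Suppose □(□s→s) is valid. Take Rxy and set V(s)={w : Ryw}. Then at y, □s holds; since □(□s→s) at x, □s→s at y, so s at y, i.e. Ryy.

□(□s → s)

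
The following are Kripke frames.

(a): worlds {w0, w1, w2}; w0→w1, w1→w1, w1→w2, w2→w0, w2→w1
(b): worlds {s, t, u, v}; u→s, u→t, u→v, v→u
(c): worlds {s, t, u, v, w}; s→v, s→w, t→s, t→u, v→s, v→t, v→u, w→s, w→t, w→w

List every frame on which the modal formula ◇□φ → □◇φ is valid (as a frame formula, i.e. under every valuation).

Frame correspondent (Sahlqvist): ∀x ∀y ∀z (Rxy ∧ Rxz → ∃w (Ryw ∧ Rzw)) — i.e. convergence.
(a): holds.
(b): fails — Rus and Rus but s and s have no common successor.
(c): fails — Rts and Rtu but s and u have no common successor.

(a)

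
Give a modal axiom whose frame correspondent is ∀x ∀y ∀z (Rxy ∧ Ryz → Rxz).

The condition is transitivity. The 4 schema □r → □□r defines it.
Suppose □r→□□r is valid. Take Rxy, Ryz and set V(r)={w : Rxw}. Then □r at x, so □□r at x, so □r at y, so r at z, i.e. Rxz.

□r → □□r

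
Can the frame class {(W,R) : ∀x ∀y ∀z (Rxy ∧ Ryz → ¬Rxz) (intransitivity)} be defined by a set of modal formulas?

Any modally definable frame class is closed under surjective bounded morphisms.
The 5-cycle (worlds w0,w1,w2,w3,w4 with w0→w1→w2→w3→w4→w0) is intransitive. Mapping every world to a single reflexive point • is a surjective bounded morphism; the reflexive point is not intransitive (R••∧R•• but R••).
So the class is not modally definable.

Not modally definable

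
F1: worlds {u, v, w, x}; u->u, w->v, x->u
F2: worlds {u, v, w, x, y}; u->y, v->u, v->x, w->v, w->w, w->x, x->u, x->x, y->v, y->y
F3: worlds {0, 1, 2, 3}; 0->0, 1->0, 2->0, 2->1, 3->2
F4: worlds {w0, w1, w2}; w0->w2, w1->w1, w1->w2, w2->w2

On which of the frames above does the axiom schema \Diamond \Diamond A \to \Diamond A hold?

The schema corresponds to transitivity: \forall x \forall y \forall z (Rxy \wedge Ryz \to Rxz).
F1: satisfies the condition.
F2: fails — Rwx and Rxu but not Rwu.
F3: fails — R32 and R20 but not R30.
F4: satisfies the condition.

F1, F4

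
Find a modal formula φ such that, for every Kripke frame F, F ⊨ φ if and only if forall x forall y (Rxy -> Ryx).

ψ → □◇ψ

A defining formula is ψ → □◇ψ (the B axiom).
Suppose ψ→□◇ψ is valid. Take Rxy and set V(ψ)={x}. Then ψ at x, so □◇ψ at x, so ◇ψ at y, so some z with Ryz has ψ; z=x, i.e. Ryx.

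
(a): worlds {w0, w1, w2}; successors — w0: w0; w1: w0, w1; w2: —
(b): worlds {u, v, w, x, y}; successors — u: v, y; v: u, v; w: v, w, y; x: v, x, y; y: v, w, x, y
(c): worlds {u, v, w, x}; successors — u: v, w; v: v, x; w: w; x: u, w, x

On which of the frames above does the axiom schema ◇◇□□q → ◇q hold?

(a), (b)

This is the axiom for a generalized confluence (Geach) condition; its first-order frame correspondent is ∀x ∀y (xR²y → ∃w (yR²w ∧ xRw)).
(a): satisfies the condition.
(b): satisfies the condition.
(c): fails — vR²w but no t with wR²t and vRt.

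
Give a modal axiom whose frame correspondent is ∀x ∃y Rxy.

This is seriality; the standard corresponding axiom is D: □ψ → ◇ψ.
Suppose □ψ→◇ψ is valid. At any x set V(ψ)=W. Then □ψ at x, so ◇ψ at x, so x has a successor.

□ψ → ◇ψ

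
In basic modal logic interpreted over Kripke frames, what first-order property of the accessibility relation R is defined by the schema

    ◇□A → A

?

Symmetry

This is frame-equivalent to A → □◇A (substitute ¬A for A and contrapose).
Suppose A→□◇A is valid. Take Rxy and set V(A)={x}. Then A at x, so □◇A at x, so ◇A at y, so some z with Ryz has A; z=x, i.e. Ryx.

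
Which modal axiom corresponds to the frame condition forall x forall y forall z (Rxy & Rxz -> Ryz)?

A defining formula is ◇q → □◇q (the 5 axiom).
Suppose ◇q→□◇q is valid. Take Rxy, Rxz and set V(q)={y}. Then ◇q at x, so □◇q at x, so ◇q at z, so some w with Rzw has q; w=y, i.e. Rzy. By symmetry of the argument, Ryz.

◇q → □◇q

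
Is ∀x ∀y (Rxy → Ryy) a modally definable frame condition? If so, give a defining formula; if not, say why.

Yes, by □(□r → r)

This is a Sahlqvist condition; the T□ axiom □(□r → r) defines it.
Suppose □(□r→r) is valid. Take Rxy and set V(r)={w : Ryw}. Then at y, □r holds; since □(□r→r) at x, □r→r at y, so r at y, i.e. Ryy.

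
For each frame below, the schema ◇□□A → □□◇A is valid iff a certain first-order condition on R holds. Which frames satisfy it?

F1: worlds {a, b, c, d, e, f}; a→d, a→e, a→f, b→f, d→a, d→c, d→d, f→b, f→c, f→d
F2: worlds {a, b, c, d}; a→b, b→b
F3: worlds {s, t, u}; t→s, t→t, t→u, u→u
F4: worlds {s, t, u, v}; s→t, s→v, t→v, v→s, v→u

F2

The schema corresponds to a generalized confluence (Geach) condition: ∀x ∀y ∀z ((xRy ∧ xR²z) → ∃w (yR²w ∧ zRw)).
F1: fails — aRd, aR²c but no w with dR²w and cRw.
F2: condition met.
F3: fails — tRs, tR²s but no w with sR²w and sRw.
F4: fails — sRt, sR²s but no w with tR²w and sRw.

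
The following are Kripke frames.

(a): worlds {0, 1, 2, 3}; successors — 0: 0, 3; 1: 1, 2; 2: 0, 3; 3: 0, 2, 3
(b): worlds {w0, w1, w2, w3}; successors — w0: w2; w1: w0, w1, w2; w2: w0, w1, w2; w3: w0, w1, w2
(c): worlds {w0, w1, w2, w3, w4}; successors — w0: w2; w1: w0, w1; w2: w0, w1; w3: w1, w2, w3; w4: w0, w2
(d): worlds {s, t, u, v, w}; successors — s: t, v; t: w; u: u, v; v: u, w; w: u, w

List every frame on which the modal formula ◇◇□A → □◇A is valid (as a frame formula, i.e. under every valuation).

Frame correspondent (Sahlqvist): ∀x ∀y ∀z ((xR²y ∧ xRz) → ∃w (yRw ∧ zRw)) — i.e. a generalized confluence (Geach) condition.
(a): fails — 1R²0, 1R1 but no w with 0Rw and 1Rw.
(b): satisfies the condition.
(c): fails — w0R²w0, w0Rw2 but no w with w0Rw and w2Rw.
(d): fails — sR²u, sRt but no w* with uRw* and tRw*.
Valid on: (b).

(b)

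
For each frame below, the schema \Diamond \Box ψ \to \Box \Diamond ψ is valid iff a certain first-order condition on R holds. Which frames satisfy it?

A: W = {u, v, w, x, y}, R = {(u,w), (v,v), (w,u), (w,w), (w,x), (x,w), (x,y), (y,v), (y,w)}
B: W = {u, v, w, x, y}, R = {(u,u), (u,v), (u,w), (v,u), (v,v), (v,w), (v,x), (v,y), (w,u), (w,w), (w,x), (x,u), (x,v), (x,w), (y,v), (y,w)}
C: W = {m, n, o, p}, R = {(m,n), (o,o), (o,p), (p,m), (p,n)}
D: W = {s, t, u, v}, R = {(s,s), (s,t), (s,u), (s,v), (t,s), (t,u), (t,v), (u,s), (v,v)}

Frame correspondent (Sahlqvist): \forall x \forall y \forall z (Rxy \wedge Rxz \to \exists w (Ryw \wedge Rzw)) — i.e. convergence.
A: fails — Ryv and Ryw but v and w have no common successor.
B: satisfies the condition.
C: fails — Rmn and Rmn but n and n have no common successor.
D: fails — Rsv and Rsu but v and u have no common successor.
Valid on: B.

B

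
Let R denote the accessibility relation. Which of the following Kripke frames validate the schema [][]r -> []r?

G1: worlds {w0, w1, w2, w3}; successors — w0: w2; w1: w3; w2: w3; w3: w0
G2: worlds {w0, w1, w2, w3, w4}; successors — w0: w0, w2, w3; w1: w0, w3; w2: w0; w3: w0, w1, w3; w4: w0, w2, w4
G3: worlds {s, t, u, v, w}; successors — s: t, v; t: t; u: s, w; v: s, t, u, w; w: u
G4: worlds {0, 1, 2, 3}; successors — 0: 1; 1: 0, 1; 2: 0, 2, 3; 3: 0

G2

This is the axiom for density; its first-order frame correspondent is forall x forall y (Rxy -> exists z (Rxz & Rzy)).
G1: fails — Rw0w2 but no z with Rw0z and Rzw2.
G2: ✓.
G3: fails — Ruw but no z with Ruz and Rzw.
G4: fails — R30 but no z with R3z and Rz0.
Valid on: G2.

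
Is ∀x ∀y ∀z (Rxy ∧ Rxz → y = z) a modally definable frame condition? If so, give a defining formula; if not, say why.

Yes: it is partial functionality, defined by the CD schema ◇p → □p.
Suppose ◇p→□p is valid. Take Rxy, Rxz and set V(p)={y}. Then ◇p at x, so □p at x, so p at z, i.e. z=y.

Yes, by ◇p → □p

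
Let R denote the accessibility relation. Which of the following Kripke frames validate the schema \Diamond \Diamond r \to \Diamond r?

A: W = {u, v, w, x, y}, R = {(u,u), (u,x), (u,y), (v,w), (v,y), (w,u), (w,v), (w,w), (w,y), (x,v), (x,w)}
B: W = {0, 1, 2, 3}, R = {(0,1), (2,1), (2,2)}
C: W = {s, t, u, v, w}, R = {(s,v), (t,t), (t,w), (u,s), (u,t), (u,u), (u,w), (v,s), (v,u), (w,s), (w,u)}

Frame correspondent (Sahlqvist): \forall x \forall y \forall z (Rxy \wedge Ryz \to Rxz) — i.e. transitivity.
A: fails — Rxw and Rwu but not Rxu.
B: holds.
C: fails — Rwu and Ruw but not Rww.
Valid on: B.

B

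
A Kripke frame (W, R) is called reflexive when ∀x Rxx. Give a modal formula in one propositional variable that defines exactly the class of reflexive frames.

This is reflexivity; the standard corresponding axiom is T: □s → s.
Suppose □s→s is valid. At any x set V(s)={w : Rxw}. Then □s holds at x, so s holds at x, i.e. Rxx.

□s → s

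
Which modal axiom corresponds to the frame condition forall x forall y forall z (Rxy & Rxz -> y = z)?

The condition is partial functionality. The CD schema ◇ψ → □ψ defines it.
Suppose ◇ψ→□ψ is valid. Take Rxy, Rxz and set V(ψ)={y}. Then ◇ψ at x, so □ψ at x, so ψ at z, i.e. z=y.

◇ψ → □ψ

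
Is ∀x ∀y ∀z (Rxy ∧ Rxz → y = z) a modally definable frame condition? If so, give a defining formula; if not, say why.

The condition is partial functionality. A defining modal formula is ◇p → □p.
Suppose ◇p→□p is valid. Take Rxy, Rxz and set V(p)={y}. Then ◇p at x, so □p at x, so p at z, i.e. z=y.

Yes — defined by ◇p → □p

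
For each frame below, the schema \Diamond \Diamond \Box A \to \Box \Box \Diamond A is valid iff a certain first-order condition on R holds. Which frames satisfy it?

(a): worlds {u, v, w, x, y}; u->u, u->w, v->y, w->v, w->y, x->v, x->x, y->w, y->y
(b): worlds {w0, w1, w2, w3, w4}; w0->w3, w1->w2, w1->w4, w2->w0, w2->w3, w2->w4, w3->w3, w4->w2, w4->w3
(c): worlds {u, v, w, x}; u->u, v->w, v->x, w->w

(b), (c)

The schema corresponds to a generalized confluence (Geach) condition: \forall x \forall y \forall z ((x R^2 y \wedge x R^2 z) \to \exists w (yRw \wedge zRw)).
(a): fails — uR²u, uR²v but no t with uRt and vRt.
(b): holds.
(c): holds.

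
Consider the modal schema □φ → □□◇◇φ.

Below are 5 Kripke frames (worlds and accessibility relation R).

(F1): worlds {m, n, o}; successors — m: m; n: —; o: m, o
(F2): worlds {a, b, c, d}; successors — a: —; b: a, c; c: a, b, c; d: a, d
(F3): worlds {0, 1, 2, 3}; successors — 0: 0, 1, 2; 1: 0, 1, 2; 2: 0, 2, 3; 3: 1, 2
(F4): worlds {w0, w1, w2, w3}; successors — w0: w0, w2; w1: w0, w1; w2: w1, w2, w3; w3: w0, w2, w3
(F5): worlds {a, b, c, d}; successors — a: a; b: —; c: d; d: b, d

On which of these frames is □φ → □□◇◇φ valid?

Frame correspondent (Sahlqvist): ∀x ∀z (xR²z → ∃w (xRw ∧ zR²w)) — i.e. a generalized confluence (Geach) condition.
(F1): holds.
(F2): fails — bR²a but no w with bRw and aR²w.
(F3): holds.
(F4): holds.
(F5): fails — cR²b but no w with cRw and bR²w.

(F1), (F3), (F4)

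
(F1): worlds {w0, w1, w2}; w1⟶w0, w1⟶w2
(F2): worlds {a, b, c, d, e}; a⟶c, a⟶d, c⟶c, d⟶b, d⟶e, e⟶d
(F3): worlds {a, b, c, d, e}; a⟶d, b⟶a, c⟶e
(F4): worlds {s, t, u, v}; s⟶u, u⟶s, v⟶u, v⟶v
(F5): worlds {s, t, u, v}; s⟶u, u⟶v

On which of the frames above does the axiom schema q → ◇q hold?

This is the axiom for reflexivity; its first-order frame correspondent is ∀x Rxx.
(F1): fails — world w0 does not see itself.
(F2): fails — world a does not see itself.
(F3): fails — world a does not see itself.
(F4): fails — world s does not see itself.
(F5): fails — world s does not see itself.
Valid on no frame.

none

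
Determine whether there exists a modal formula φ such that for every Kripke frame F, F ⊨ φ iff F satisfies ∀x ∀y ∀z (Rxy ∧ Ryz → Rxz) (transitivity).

This is a Sahlqvist condition; the 4 axiom □q → □□q defines it.

Yes — defined by □q → □□q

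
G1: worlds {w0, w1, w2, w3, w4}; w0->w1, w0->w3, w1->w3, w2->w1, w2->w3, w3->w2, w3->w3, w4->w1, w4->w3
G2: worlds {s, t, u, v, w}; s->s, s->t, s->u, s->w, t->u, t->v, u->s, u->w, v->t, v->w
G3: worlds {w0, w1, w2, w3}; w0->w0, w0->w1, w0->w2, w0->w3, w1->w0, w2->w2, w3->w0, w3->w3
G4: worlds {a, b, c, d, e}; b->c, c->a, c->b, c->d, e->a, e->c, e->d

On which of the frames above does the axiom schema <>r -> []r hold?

none

This is the axiom for partial functionality; its first-order frame correspondent is forall x forall y forall z (Rxy & Rxz -> y = z).
G1: fails — w0 sees both w1 and w3.
G2: fails — s sees both s and t.
G3: fails — w0 sees both w0 and w1.
G4: fails — c sees both a and b.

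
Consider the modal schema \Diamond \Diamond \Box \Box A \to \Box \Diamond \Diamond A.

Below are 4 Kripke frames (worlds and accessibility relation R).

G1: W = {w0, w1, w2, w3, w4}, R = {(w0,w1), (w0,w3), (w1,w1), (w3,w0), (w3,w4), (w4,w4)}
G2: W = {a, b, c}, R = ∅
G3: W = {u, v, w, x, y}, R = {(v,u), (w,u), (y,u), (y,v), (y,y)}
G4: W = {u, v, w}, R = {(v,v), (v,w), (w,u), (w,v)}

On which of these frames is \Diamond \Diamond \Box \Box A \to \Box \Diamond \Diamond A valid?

G2

The schema corresponds to a generalized confluence (Geach) condition: \forall x \forall y \forall z ((x R^2 y \wedge xRz) \to \exists w (y R^2 w \wedge z R^2 w)).
G1: fails — w0R²w4, w0Rw1 but no w with w4R²w and w1R²w.
G2: ✓.
G3: fails — yR²u, yRu but no t with uR²t and uR²t.
G4: fails — vR²u, vRv but no t with uR²t and vR²t.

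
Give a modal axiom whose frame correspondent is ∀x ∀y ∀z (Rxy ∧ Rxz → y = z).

◇ψ → □ψ

A defining formula is ◇ψ → □ψ (the CD axiom).
Suppose ◇ψ→□ψ is valid. Take Rxy, Rxz and set V(ψ)={y}. Then ◇ψ at x, so □ψ at x, so ψ at z, i.e. z=y.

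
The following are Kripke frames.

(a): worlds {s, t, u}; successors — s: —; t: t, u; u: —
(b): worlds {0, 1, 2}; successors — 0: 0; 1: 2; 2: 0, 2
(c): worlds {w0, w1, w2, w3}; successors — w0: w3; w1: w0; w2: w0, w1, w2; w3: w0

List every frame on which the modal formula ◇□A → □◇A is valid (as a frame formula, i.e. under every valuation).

(b)

This is the axiom for convergence; its first-order frame correspondent is ∀x ∀y ∀z (Rxy ∧ Rxz → ∃w (Ryw ∧ Rzw)).
(a): fails — Rtt and Rtu but t and u have no common successor.
(b): ✓.
(c): fails — Rw2w0 and Rw2w1 but w0 and w1 have no common successor.
Valid on: (b).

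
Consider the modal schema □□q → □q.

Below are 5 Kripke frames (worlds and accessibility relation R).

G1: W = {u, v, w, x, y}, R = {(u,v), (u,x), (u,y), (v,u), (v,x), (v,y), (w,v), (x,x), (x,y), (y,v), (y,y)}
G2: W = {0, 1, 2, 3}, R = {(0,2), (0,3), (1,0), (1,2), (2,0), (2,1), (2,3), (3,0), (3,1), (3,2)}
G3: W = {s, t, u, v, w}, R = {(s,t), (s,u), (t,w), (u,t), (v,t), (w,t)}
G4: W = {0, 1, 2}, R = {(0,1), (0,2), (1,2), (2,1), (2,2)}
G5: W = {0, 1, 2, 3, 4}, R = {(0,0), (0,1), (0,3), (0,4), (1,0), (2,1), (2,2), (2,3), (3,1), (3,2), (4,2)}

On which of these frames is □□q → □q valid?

G2, G4, G5

The schema corresponds to density: ∀x ∀y (Rxy → ∃z (Rxz ∧ Rzy)).
G1: fails — Rvu but no z with Rvz and Rzu.
G2: condition met.
G3: fails — Rwt but no z with Rwz and Rzt.
G4: condition met.
G5: condition met.
Valid on: G2, G4, G5.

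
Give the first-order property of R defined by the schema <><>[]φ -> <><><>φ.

forall x forall y (x R^2 y -> exists w (yRw & x R^3 w))

This is a Sahlqvist (Geach-type) schema ◇^2□^1φ → □^0◇^3φ.
First-order correspondent: forall x forall y (x R^2 y -> exists w (yRw & x R^3 w)).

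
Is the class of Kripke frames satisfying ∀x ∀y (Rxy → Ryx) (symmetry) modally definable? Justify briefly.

The condition is symmetry. A defining modal formula is r → □◇r.

Definable; r → □◇r defines it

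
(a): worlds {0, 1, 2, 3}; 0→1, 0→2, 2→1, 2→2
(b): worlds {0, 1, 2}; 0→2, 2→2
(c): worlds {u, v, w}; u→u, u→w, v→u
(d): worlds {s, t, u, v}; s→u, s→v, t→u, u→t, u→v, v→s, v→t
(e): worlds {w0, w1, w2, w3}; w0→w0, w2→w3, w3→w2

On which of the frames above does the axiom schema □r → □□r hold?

Frame correspondent (Sahlqvist): ∀x ∀y ∀z (Rxy ∧ Ryz → Rxz) — i.e. transitivity.
(a): condition met.
(b): condition met.
(c): fails — Rvu and Ruw but not Rvw.
(d): fails — Ruv and Rvs but not Rus.
(e): fails — Rw3w2 and Rw2w3 but not Rw3w3.

(a), (b)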